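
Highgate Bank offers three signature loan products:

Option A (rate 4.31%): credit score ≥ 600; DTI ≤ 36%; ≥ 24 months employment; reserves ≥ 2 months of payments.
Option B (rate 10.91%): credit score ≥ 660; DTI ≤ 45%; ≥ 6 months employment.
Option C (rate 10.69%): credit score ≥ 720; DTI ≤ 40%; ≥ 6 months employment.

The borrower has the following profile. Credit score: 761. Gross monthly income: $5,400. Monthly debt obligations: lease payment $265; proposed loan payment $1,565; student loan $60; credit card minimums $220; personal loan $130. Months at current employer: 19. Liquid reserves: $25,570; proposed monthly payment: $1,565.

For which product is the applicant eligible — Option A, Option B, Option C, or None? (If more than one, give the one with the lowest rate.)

Option B

Total debts = (265 + 1,565 + 60 + 220 + 130) = 2,240; DTI = 2,240/5,400 = 41.5%.
Reserves = 25,570/1,565 = 16.3 months.
Option A: score 761 ≥ 600; DTI 41.5% > 36%; employment 19 < 24 mo; reserves 16.3 ≥ 2 mo → does not qualify.
Option B: score 761 ≥ 660; DTI 41.5% ≤ 45%; employment 19 ≥ 6 mo → qualifies.
Option C: score 761 ≥ 720; DTI 41.5% > 40%; employment 19 ≥ 6 mo → does not qualify.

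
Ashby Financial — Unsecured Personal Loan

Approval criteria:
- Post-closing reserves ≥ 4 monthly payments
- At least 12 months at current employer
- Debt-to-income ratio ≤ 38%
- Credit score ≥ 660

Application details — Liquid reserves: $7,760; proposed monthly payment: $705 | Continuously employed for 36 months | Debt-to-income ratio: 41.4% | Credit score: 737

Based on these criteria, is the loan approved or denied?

Denied

Reserves: 7,760 ÷ 705 = 11.0 months (meets 4-month minimum)
Employment 36 ≥ 12 months
Debt-to-income 41.4% vs 38% cap — fail
Credit score 737 ≥ 660 (meets)
Fails on DTI.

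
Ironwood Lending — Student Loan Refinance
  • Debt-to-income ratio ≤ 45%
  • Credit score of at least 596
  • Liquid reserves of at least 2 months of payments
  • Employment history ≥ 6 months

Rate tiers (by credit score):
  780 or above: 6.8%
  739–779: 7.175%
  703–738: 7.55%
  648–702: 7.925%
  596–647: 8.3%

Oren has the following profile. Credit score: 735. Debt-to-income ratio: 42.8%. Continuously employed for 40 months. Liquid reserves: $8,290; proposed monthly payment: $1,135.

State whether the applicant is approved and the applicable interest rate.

Approved at 7.55%

Credit score 735 ≥ 596 (meets minimum)
Employment 40 ≥ 6 months
Reserves: 8,290 ÷ 1,135 = 7.3 months (meets 2-month minimum)
DTI 42.8% ≤ 45%
All requirements met. Score 735 falls in the 703–738 tier → 7.55%.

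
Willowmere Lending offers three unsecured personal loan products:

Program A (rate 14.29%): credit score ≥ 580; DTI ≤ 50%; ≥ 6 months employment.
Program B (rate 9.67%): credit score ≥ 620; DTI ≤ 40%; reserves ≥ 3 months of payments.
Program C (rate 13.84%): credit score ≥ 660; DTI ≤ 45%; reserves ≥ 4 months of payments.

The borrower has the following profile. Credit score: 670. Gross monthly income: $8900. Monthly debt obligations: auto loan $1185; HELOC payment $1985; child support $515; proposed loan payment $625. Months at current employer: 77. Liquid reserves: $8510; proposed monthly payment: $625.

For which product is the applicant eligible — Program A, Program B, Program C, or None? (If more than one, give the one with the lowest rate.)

Program A

Total debts = (1,185 + 1,985 + 515 + 625) = 4,310; DTI = 4,310/8,900 = 48.4%.
Reserves = 8,510/625 = 13.6 months.
Program A: score 670 ≥ 580; DTI 48.4% ≤ 50%; employment 77 ≥ 6 mo → qualifies.
Program B: score 670 ≥ 620; DTI 48.4% > 40%; reserves 13.6 ≥ 3 mo → does not qualify.
Program C: score 670 ≥ 660; DTI 48.4% > 45%; reserves 13.6 ≥ 4 mo → does not qualify.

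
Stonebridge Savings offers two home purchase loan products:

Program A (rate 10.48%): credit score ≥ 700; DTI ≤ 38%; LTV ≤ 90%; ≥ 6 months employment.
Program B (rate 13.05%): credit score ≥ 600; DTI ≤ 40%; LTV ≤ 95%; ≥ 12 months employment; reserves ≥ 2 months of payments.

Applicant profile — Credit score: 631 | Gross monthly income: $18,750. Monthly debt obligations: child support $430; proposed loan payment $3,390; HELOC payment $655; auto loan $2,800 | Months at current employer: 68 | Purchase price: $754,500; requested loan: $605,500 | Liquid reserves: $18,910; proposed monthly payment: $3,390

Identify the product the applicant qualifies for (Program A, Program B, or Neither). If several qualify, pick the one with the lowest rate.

Total debts = (430 + 3,390 + 655 + 2,800) = 7,275; DTI = 7,275/18,750 = 38.8%.
LTV = 605,500/754,500 = 80.3%.
Reserves = 18,910/3,390 = 5.6 months.
Program A: score 631 < 700; DTI 38.8% > 38%; LTV 80.3% ≤ 90%; employment 68 ≥ 6 mo → does not qualify.
Program B: score 631 ≥ 600; DTI 38.8% ≤ 40%; LTV 80.3% ≤ 95%; employment 68 ≥ 12 mo; reserves 5.6 ≥ 2 mo → qualifies.

Program B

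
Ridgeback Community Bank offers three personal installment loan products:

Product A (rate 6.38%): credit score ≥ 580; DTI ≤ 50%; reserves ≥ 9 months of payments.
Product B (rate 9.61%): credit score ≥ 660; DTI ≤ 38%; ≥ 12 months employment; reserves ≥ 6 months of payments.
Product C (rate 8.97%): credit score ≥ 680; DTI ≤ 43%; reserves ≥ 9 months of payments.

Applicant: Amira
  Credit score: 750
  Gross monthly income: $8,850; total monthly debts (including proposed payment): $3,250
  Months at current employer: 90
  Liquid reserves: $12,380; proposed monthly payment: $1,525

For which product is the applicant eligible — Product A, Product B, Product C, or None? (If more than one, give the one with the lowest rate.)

DTI = 3,250/8,850 = 36.7%.
Reserves = 12,380/1,525 = 8.1 months.
Product A: score 750 ≥ 580; DTI 36.7% ≤ 50%; reserves 8.1 < 9 mo → does not qualify.
Product B: score 750 ≥ 660; DTI 36.7% ≤ 38%; employment 90 ≥ 12 mo; reserves 8.1 ≥ 6 mo → qualifies.
Product C: score 750 ≥ 680; DTI 36.7% ≤ 43%; reserves 8.1 < 9 mo → does not qualify.

Product B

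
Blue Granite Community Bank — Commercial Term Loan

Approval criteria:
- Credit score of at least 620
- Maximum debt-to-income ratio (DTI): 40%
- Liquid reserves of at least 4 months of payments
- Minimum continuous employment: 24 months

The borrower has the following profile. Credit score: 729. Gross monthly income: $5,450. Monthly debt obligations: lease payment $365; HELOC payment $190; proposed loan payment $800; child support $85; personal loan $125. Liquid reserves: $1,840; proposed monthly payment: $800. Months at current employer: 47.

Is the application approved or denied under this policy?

Denied

Credit score 729 ≥ 620 (meets)
Total monthly debts = (365 + 190 + 800 + 85 + 125) = 1,565. Debt-to-income = 1,565/5,450 = 28.7% — meets 40% limit
Reserves: 1,840 ÷ 800 = 2.3 months (below 4-month minimum)
Employment 47 ≥ 24 months
Fails on reserves.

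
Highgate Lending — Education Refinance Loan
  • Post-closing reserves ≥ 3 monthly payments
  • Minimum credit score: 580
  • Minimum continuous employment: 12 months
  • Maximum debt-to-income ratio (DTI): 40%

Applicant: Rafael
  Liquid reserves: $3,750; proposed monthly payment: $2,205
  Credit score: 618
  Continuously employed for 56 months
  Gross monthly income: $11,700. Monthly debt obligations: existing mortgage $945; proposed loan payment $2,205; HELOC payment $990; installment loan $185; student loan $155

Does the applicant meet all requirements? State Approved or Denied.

Liquid reserves cover 3,750/2,205 = 1.7 months — < 3 required
Credit score 618 ≥ 580 (meets)
Employment 56 ≥ 12 months
Total monthly debts = (945 + 2,205 + 990 + 185 + 155) = 4,480. DTI = 4,480/11,700 = 38.3% ≤ 40%
Fails on reserves.

Denied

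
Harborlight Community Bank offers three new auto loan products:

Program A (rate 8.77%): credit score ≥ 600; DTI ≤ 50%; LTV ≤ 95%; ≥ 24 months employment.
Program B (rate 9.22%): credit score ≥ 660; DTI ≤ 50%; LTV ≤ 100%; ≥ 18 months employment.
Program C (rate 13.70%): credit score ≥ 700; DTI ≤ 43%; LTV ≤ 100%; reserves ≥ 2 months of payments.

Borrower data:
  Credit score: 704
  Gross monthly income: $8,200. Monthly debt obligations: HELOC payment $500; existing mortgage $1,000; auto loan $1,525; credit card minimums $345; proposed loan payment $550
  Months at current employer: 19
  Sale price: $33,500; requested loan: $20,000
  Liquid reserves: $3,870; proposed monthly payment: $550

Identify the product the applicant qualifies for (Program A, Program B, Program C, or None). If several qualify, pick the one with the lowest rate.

Program B

Total debts = (500 + 1,000 + 1,525 + 345 + 550) = 3,920; DTI = 3,920/8,200 = 47.8%.
LTV = 20,000/33,500 = 59.7%.
Reserves = 3,870/550 = 7.0 months.
Program A: score 704 ≥ 600; DTI 47.8% ≤ 50%; LTV 59.7% ≤ 95%; employment 19 < 24 mo → does not qualify.
Program B: score 704 ≥ 660; DTI 47.8% ≤ 50%; LTV 59.7% ≤ 100%; employment 19 ≥ 18 mo → qualifies.
Program C: score 704 ≥ 700; DTI 47.8% > 43%; LTV 59.7% ≤ 100%; reserves 7.0 ≥ 2 mo → does not qualify.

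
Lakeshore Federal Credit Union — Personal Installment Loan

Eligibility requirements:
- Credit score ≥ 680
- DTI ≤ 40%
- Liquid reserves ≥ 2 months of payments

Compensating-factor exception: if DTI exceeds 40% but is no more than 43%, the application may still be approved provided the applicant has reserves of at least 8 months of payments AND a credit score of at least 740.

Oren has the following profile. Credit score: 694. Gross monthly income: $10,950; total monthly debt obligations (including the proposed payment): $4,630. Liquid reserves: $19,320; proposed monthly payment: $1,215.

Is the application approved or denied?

Denied

Credit score 694 ≥ 680 (meets base)
DTI: 4,630 ÷ 10,950 = 42.3%, over the 40% base limit.
Liquid reserves cover 19,320/1,215 = 15.9 months — ≥ 2 required
DTI 42.3% is within the 40%–43% exception band; checking compensating factors.
Reserves 15.9 ≥ 8 months; credit score 694 < 740.
Compensating-factor requirement not fully met.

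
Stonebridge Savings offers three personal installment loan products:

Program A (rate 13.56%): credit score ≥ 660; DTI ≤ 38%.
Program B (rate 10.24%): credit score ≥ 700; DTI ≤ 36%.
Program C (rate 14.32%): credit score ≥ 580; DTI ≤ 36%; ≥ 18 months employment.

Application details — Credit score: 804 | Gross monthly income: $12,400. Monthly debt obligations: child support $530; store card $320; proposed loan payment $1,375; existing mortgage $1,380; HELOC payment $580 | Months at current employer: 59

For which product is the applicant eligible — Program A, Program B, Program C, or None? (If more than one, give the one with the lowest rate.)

Total debts = (530 + 320 + 1,375 + 1,380 + 580) = 4,185; DTI = 4,185/12,400 = 33.8%.
Program A: score 804 ≥ 660; DTI 33.8% ≤ 38% → qualifies.
Program B: score 804 ≥ 700; DTI 33.8% ≤ 36% → qualifies.
Program C: score 804 ≥ 580; DTI 33.8% ≤ 36%; employment 59 ≥ 18 mo → qualifies.
Qualifying: Program A, Program B, Program C. Lowest rate is 10.24% → Program B.

Program B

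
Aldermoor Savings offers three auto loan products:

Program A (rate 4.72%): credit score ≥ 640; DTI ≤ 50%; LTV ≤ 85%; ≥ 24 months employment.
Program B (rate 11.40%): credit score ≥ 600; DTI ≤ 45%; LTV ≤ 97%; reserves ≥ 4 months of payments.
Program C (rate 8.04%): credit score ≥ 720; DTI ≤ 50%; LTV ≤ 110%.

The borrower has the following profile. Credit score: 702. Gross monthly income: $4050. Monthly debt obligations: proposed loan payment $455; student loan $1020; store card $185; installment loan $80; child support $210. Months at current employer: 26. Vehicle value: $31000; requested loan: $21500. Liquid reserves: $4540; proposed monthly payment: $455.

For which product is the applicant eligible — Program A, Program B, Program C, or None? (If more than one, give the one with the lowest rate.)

Total debts = (455 + 1,020 + 185 + 80 + 210) = 1,950; DTI = 1,950/4,050 = 48.1%.
LTV = 21,500/31,000 = 69.4%.
Reserves = 4,540/455 = 10.0 months.
Program A: score 702 ≥ 640; DTI 48.1% ≤ 50%; LTV 69.4% ≤ 85%; employment 26 ≥ 24 mo → qualifies.
Program B: score 702 ≥ 600; DTI 48.1% > 45%; LTV 69.4% ≤ 97%; reserves 10.0 ≥ 4 mo → does not qualify.
Program C: score 702 < 720; DTI 48.1% ≤ 50%; LTV 69.4% ≤ 110% → does not qualify.

Program A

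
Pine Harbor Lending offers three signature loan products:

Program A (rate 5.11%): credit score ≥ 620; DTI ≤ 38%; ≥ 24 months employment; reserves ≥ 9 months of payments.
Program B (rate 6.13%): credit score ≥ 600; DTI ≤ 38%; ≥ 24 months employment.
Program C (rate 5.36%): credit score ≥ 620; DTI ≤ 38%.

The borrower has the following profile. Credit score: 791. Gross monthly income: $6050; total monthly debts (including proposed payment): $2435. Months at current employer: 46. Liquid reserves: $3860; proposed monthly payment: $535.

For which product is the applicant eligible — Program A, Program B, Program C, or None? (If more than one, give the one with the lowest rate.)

DTI = 2,435/6,050 = 40.2%.
Reserves = 3,860/535 = 7.2 months.
Program A: score 791 ≥ 620; DTI 40.2% > 38%; employment 46 ≥ 24 mo; reserves 7.2 < 9 mo → does not qualify.
Program B: score 791 ≥ 600; DTI 40.2% > 38%; employment 46 ≥ 24 mo → does not qualify.
Program C: score 791 ≥ 620; DTI 40.2% > 38% → does not qualify.

None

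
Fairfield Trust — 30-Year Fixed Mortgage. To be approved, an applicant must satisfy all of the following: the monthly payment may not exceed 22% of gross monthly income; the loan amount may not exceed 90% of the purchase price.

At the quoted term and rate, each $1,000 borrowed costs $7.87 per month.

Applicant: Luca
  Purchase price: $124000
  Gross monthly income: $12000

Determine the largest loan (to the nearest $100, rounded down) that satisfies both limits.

$111,600

Payment cap: 22% × $12,000 = $2,640/month.
At $7.87 per $1,000, that supports 2,640/7.87 × 1,000 ≈ $335,451 → $335,400.
LTV cap: 90% × $124,000 = $111,600 → $111,600.
Binding constraint: loan-to-value.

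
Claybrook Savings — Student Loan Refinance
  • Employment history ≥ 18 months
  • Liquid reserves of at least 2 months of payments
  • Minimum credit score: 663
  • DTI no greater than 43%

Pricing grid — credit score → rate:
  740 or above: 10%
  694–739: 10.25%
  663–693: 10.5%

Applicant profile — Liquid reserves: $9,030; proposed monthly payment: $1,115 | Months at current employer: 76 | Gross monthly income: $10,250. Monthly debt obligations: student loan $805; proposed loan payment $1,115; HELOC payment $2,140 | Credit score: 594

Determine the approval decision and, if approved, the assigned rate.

Denied

Credit score 594 < 663 (below minimum)
Employment 76 ≥ 18 months
Total monthly debts = (805 + 1,115 + 2,140) = 4,060. DTI = 4,060/10,250 = 39.6% ≤ 43%
Reserves: 9,030 ÷ 1,115 = 8.1 months (meets 2-month minimum)
Not all requirements met → denied.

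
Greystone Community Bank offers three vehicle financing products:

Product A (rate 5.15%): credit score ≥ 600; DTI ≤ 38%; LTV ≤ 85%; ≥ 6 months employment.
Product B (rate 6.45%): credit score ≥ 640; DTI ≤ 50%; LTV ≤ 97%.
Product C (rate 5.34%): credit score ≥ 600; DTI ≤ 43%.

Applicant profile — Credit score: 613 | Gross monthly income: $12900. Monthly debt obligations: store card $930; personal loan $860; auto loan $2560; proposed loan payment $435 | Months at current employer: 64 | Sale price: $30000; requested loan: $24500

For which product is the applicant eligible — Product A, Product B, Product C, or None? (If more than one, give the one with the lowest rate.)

Total debts = (930 + 860 + 2,560 + 435) = 4,785; DTI = 4,785/12,900 = 37.1%.
LTV = 24,500/30,000 = 81.7%.
Product A: score 613 ≥ 600; DTI 37.1% ≤ 38%; LTV 81.7% ≤ 85%; employment 64 ≥ 6 mo → qualifies.
Product B: score 613 < 640; DTI 37.1% ≤ 50%; LTV 81.7% ≤ 97% → does not qualify.
Product C: score 613 ≥ 600; DTI 37.1% ≤ 43% → qualifies.
Qualifying: Product A, Product C. Lowest rate is 5.15% → Product A.

Product A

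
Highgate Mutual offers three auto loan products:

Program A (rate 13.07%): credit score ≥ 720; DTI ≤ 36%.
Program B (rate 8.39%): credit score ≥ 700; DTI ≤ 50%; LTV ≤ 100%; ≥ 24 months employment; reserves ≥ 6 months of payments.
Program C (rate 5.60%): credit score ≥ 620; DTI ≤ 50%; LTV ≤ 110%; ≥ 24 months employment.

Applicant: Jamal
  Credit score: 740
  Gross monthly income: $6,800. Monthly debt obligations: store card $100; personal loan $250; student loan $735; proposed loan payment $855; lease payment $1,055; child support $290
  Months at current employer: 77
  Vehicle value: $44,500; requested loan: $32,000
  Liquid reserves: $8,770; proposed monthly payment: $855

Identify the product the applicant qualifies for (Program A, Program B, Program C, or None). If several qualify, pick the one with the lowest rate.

Program C

Total debts = (100 + 250 + 735 + 855 + 1,055 + 290) = 3,285; DTI = 3,285/6,800 = 48.3%.
LTV = 32,000/44,500 = 71.9%.
Reserves = 8,770/855 = 10.3 months.
Program A: score 740 ≥ 720; DTI 48.3% > 36% → does not qualify.
Program B: score 740 ≥ 700; DTI 48.3% ≤ 50%; LTV 71.9% ≤ 100%; employment 77 ≥ 24 mo; reserves 10.3 ≥ 6 mo → qualifies.
Program C: score 740 ≥ 620; DTI 48.3% ≤ 50%; LTV 71.9% ≤ 110%; employment 77 ≥ 24 mo → qualifies.
Qualifying: Program B, Program C. Lowest rate is 5.60% → Program C.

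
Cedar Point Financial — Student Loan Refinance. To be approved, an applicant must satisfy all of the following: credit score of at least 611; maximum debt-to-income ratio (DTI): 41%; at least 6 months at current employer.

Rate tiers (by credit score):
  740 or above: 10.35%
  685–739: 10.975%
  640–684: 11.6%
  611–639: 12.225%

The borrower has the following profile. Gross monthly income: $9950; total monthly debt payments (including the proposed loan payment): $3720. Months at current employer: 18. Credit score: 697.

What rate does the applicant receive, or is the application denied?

Approved at 10.975%

Credit score 697 ≥ 611 (meets minimum)
Employment 18 ≥ 6 months
DTI: 3,720 ÷ 9,950 = 37.4%, within the 41% cap
All requirements met. Score 697 falls in the 685–739 tier → 10.975%.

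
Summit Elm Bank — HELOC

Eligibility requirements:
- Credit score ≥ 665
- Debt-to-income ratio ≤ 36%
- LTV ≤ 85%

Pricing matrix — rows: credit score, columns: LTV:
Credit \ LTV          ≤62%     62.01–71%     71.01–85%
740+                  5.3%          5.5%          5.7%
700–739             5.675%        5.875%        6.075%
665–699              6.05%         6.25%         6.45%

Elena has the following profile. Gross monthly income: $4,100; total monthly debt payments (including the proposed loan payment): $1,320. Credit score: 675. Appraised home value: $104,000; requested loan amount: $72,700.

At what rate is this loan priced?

6.25%

Credit score 675 ≥ 665; Debt-to-income = 1,320/4,100 = 32.2% — meets 36% limit
LTV = 72,700/104,000 = 69.9% ≤ 85%
Score 675 is in the 665–699 band; LTV 69.9% is in the 62.01–71% band → 6.25%.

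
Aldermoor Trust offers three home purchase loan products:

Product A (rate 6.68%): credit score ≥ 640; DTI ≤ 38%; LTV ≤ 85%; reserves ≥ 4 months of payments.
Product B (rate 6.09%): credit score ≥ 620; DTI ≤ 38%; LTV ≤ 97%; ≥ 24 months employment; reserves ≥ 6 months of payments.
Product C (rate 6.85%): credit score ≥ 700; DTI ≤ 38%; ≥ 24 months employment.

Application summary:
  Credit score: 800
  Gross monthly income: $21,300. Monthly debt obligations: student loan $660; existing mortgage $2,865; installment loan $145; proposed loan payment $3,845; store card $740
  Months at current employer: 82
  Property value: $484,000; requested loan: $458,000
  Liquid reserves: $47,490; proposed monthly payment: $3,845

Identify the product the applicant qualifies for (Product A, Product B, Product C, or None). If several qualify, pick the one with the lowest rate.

None

Total debts = (660 + 2,865 + 145 + 3,845 + 740) = 8,255; DTI = 8,255/21,300 = 38.8%.
LTV = 458,000/484,000 = 94.6%.
Reserves = 47,490/3,845 = 12.4 months.
Product A: score 800 ≥ 640; DTI 38.8% > 38%; LTV 94.6% > 85%; reserves 12.4 ≥ 4 mo → does not qualify.
Product B: score 800 ≥ 620; DTI 38.8% > 38%; LTV 94.6% ≤ 97%; employment 82 ≥ 24 mo; reserves 12.4 ≥ 6 mo → does not qualify.
Product C: score 800 ≥ 700; DTI 38.8% > 38%; employment 82 ≥ 24 mo → does not qualify.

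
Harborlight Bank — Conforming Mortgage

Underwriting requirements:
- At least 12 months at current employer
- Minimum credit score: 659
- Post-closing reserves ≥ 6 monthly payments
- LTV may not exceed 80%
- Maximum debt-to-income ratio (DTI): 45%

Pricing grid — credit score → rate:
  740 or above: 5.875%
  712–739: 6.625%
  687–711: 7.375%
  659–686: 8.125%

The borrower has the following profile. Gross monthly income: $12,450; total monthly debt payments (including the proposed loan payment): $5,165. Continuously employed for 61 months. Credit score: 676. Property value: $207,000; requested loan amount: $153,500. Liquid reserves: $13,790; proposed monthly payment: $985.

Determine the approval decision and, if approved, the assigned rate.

Credit score 676 ≥ 659 (meets minimum)
Liquid reserves cover 13,790/985 = 14.0 months — ≥ 6 required
DTI = 5,165/12,450 = 41.5% ≤ 45%
Loan-to-value = 153,500/207,000 = 74.2% — pass (80% max)
Employment 61 ≥ 12 months
All requirements met. Score 676 falls in the 659–686 tier → 8.125%.

Approved at 8.125%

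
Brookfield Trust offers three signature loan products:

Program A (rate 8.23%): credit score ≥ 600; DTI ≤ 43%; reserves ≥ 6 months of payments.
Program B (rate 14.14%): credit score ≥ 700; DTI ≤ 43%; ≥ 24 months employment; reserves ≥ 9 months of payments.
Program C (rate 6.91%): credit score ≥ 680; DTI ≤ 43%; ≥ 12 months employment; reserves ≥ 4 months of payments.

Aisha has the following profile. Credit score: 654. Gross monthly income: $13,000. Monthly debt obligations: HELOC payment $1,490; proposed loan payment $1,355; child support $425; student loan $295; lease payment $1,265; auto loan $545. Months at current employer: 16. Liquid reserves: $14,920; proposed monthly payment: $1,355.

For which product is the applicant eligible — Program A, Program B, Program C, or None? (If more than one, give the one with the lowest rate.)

Total debts = (1,490 + 1,355 + 425 + 295 + 1,265 + 545) = 5,375; DTI = 5,375/13,000 = 41.3%.
Reserves = 14,920/1,355 = 11.0 months.
Program A: score 654 ≥ 600; DTI 41.3% ≤ 43%; reserves 11.0 ≥ 6 mo → qualifies.
Program B: score 654 < 700; DTI 41.3% ≤ 43%; employment 16 < 24 mo; reserves 11.0 ≥ 9 mo → does not qualify.
Program C: score 654 < 680; DTI 41.3% ≤ 43%; employment 16 ≥ 12 mo; reserves 11.0 ≥ 4 mo → does not qualify.

Program A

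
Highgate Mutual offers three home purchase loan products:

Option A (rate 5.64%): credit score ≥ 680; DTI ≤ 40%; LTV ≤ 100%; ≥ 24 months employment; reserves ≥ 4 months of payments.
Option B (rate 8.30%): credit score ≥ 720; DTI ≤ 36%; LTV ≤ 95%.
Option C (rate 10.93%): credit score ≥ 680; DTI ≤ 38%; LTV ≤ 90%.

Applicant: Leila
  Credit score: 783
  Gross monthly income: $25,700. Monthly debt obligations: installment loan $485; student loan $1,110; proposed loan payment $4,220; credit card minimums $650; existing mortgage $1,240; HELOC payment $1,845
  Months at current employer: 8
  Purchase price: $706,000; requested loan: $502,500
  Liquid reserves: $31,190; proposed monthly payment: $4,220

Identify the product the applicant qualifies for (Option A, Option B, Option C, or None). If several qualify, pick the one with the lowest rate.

Total debts = (485 + 1,110 + 4,220 + 650 + 1,240 + 1,845) = 9,550; DTI = 9,550/25,700 = 37.2%.
LTV = 502,500/706,000 = 71.2%.
Reserves = 31,190/4,220 = 7.4 months.
Option A: score 783 ≥ 680; DTI 37.2% ≤ 40%; LTV 71.2% ≤ 100%; employment 8 < 24 mo; reserves 7.4 ≥ 4 mo → does not qualify.
Option B: score 783 ≥ 720; DTI 37.2% > 36%; LTV 71.2% ≤ 95% → does not qualify.
Option C: score 783 ≥ 680; DTI 37.2% ≤ 38%; LTV 71.2% ≤ 90% → qualifies.

Option C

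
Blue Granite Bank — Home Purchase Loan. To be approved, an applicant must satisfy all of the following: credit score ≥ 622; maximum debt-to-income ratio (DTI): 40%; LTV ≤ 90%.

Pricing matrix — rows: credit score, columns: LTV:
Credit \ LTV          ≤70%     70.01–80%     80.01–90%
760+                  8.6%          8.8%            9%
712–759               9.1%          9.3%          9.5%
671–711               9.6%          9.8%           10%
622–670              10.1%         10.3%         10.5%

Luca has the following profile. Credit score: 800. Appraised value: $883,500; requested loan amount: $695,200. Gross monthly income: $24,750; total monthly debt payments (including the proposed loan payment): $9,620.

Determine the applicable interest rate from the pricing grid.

8.8%

Credit score 800 ≥ 622; DTI = 9,620/24,750 = 38.9% ≤ 40%
LTV = 695,200/883,500 = 78.7% ≤ 90%
Row: 800 falls in 760+. Column: 78.7% falls in 70.01–80%. Rate = 8.8%.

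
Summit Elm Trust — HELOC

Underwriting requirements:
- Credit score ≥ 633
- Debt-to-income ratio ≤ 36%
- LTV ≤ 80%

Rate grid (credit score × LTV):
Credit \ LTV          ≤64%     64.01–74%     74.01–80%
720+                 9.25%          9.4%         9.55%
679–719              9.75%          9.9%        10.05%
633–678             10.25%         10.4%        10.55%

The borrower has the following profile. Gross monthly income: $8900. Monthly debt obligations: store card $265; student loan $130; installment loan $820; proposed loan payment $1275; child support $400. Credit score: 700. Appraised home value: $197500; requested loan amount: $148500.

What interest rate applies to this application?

10.05%

Credit score 700 ≥ 633; Total monthly debts = (265 + 130 + 820 + 1,275 + 400) = 2,890. DTI = 2,890/8,900 = 32.5% ≤ 36%
Loan-to-value = 148,500/197,500 = 75.2% — pass (80% max)
Row: 700 falls in 679–719. Column: 75.2% falls in 74.01–80%. Rate = 10.05%.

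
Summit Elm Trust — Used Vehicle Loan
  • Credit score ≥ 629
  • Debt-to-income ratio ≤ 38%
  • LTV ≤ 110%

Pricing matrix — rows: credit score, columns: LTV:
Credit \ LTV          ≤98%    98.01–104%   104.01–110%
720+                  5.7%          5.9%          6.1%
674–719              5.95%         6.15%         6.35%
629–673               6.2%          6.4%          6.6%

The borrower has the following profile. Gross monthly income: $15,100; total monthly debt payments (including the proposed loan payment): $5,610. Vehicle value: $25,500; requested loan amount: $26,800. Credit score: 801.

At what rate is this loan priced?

6.1%

Credit score 801 ≥ 629; Debt-to-income = 5,610/15,100 = 37.2% — meets 38% limit
LTV = 26,800/25,500 = 105.1% ≤ 110%
Score 801 is in the 720+ band; LTV 105.1% is in the 104.01–110% band → 6.1%.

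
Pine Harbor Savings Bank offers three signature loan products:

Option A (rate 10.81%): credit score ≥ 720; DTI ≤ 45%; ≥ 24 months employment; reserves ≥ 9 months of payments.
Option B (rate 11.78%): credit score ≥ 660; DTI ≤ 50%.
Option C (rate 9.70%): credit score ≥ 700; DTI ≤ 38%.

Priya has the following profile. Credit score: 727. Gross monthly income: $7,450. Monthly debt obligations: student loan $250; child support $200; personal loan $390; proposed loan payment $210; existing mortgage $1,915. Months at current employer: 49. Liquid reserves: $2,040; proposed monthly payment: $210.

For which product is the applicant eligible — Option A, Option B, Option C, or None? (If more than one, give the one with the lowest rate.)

Total debts = (250 + 200 + 390 + 210 + 1,915) = 2,965; DTI = 2,965/7,450 = 39.8%.
Reserves = 2,040/210 = 9.7 months.
Option A: score 727 ≥ 720; DTI 39.8% ≤ 45%; employment 49 ≥ 24 mo; reserves 9.7 ≥ 9 mo → qualifies.
Option B: score 727 ≥ 660; DTI 39.8% ≤ 50% → qualifies.
Option C: score 727 ≥ 700; DTI 39.8% > 38% → does not qualify.
Qualifying: Option A, Option B. Lowest rate is 10.81% → Option A.

Option A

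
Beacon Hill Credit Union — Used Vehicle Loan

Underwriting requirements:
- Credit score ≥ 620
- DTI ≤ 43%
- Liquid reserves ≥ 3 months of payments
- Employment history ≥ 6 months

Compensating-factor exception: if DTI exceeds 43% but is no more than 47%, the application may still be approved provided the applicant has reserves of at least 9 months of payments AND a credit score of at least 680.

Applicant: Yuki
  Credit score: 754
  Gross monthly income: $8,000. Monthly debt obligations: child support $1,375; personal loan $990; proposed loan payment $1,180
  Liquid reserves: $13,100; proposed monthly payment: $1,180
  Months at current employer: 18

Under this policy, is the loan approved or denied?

Credit score 754 ≥ 620 (meets base)
Total debts = (1,375 + 990 + 1,180) = 3,545. DTI = 3,545/8,000 = 44.3% > 43% — standard DTI limit exceeded.
Reserves = 13,100/1,180 = 11.1 months ≥ 3
Employment 18 ≥ 6 months
DTI 44.3% is within the 43%–47% exception band; checking compensating factors.
Reserves 11.1 ≥ 9 months; credit score 754 ≥ 680.
Both override conditions satisfied; DTI exception granted.

Approved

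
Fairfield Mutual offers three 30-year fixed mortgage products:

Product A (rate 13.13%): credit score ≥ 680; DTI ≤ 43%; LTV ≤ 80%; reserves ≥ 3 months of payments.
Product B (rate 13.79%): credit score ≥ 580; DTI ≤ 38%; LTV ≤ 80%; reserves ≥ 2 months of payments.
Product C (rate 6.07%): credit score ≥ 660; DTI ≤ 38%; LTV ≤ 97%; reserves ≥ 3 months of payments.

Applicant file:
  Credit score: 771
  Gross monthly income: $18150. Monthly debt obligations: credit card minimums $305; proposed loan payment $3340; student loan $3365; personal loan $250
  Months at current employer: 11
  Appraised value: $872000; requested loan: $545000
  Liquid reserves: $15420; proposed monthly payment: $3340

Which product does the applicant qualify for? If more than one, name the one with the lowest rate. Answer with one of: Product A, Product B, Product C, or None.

Product A

Total debts = (305 + 3,340 + 3,365 + 250) = 7,260; DTI = 7,260/18,150 = 40%.
LTV = 545,000/872,000 = 62.5%.
Reserves = 15,420/3,340 = 4.6 months.
Product A: score 771 ≥ 680; DTI 40% ≤ 43%; LTV 62.5% ≤ 80%; reserves 4.6 ≥ 3 mo → qualifies.
Product B: score 771 ≥ 580; DTI 40% > 38%; LTV 62.5% ≤ 80%; reserves 4.6 ≥ 2 mo → does not qualify.
Product C: score 771 ≥ 660; DTI 40% > 38%; LTV 62.5% ≤ 97%; reserves 4.6 ≥ 3 mo → does not qualify.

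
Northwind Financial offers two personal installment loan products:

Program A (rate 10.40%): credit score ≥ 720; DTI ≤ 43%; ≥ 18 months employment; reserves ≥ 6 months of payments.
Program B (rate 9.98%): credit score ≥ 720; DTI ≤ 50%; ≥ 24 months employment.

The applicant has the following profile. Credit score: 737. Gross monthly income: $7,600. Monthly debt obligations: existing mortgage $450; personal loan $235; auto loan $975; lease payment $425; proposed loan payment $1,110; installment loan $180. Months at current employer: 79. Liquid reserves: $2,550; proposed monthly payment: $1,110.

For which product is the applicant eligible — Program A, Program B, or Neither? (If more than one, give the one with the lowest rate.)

Program B

Total debts = (450 + 235 + 975 + 425 + 1,110 + 180) = 3,375; DTI = 3,375/7,600 = 44.4%.
Reserves = 2,550/1,110 = 2.3 months.
Program A: score 737 ≥ 720; DTI 44.4% > 43%; employment 79 ≥ 18 mo; reserves 2.3 < 6 mo → does not qualify.
Program B: score 737 ≥ 720; DTI 44.4% ≤ 50%; employment 79 ≥ 24 mo → qualifies.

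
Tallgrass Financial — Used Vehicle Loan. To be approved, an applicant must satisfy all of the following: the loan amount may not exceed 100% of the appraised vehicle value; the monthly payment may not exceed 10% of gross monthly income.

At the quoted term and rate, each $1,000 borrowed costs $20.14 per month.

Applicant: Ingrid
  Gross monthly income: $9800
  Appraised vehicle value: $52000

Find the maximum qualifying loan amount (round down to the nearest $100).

Payment cap: 10% × $9,800 = $980/month.
At $20.14 per $1,000, that supports 980/20.14 × 1,000 ≈ $48,659 → $48,600.
LTV cap: 100% × $52,000 = $52,000 → $52,000.
Binding constraint: payment-to-income.

$48,600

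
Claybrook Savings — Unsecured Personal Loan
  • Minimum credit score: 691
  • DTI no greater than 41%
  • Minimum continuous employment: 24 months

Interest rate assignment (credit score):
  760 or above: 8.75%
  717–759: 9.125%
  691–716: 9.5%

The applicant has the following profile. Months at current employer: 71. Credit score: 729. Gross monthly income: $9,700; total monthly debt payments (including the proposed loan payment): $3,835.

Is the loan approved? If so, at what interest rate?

Credit score 729 ≥ 691 (meets minimum)
DTI: 3,835 ÷ 9,700 = 39.5%, within the 41% cap
Employment 71 ≥ 24 months
All requirements met. Score 729 falls in the 717–759 tier → 9.125%.

Approved at 9.125%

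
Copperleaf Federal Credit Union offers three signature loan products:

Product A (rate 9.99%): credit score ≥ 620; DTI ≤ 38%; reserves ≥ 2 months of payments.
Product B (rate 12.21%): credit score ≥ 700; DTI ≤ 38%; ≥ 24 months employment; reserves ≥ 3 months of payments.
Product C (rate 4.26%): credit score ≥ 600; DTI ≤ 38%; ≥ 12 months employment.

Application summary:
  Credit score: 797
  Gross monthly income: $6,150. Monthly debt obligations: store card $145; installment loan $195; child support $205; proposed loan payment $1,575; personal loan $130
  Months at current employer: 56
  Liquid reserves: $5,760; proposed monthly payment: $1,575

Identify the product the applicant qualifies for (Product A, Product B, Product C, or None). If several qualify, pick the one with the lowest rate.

Product C

Total debts = (145 + 195 + 205 + 1,575 + 130) = 2,250; DTI = 2,250/6,150 = 36.6%.
Reserves = 5,760/1,575 = 3.7 months.
Product A: score 797 ≥ 620; DTI 36.6% ≤ 38%; reserves 3.7 ≥ 2 mo → qualifies.
Product B: score 797 ≥ 700; DTI 36.6% ≤ 38%; employment 56 ≥ 24 mo; reserves 3.7 ≥ 3 mo → qualifies.
Product C: score 797 ≥ 600; DTI 36.6% ≤ 38%; employment 56 ≥ 12 mo → qualifies.
Qualifying: Product A, Product B, Product C. Lowest rate is 4.26% → Product C.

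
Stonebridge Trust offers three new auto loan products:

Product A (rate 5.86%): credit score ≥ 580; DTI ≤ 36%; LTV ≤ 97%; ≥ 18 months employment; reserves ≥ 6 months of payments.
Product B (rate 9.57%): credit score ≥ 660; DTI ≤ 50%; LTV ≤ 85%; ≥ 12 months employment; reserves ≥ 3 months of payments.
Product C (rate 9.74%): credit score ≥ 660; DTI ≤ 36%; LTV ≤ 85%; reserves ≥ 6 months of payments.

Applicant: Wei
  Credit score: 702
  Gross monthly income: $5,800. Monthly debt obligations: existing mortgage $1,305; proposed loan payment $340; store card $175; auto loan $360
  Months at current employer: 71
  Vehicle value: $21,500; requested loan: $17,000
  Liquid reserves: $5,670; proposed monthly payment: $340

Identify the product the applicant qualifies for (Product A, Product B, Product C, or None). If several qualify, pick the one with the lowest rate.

Total debts = (1,305 + 340 + 175 + 360) = 2,180; DTI = 2,180/5,800 = 37.6%.
LTV = 17,000/21,500 = 79.1%.
Reserves = 5,670/340 = 16.7 months.
Product A: score 702 ≥ 580; DTI 37.6% > 36%; LTV 79.1% ≤ 97%; employment 71 ≥ 18 mo; reserves 16.7 ≥ 6 mo → does not qualify.
Product B: score 702 ≥ 660; DTI 37.6% ≤ 50%; LTV 79.1% ≤ 85%; employment 71 ≥ 12 mo; reserves 16.7 ≥ 3 mo → qualifies.
Product C: score 702 ≥ 660; DTI 37.6% > 36%; LTV 79.1% ≤ 85%; reserves 16.7 ≥ 6 mo → does not qualify.

Product B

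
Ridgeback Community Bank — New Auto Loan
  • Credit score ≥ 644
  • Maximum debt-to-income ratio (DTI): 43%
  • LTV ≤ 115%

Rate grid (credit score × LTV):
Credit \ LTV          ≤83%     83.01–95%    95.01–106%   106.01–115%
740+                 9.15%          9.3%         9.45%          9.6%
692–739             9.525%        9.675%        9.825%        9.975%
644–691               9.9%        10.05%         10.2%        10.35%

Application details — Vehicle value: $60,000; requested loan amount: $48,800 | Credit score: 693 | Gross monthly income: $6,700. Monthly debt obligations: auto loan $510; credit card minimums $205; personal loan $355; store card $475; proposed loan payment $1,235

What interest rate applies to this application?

9.525%

Credit score 693 ≥ 644; Total monthly debts = (510 + 205 + 355 + 475 + 1,235) = 2,780. Debt-to-income = 2,780/6,700 = 41.5% — meets 43% limit
Loan-to-value = 48,800/60,000 = 81.3% — pass (115% max)
Row: 693 falls in 692–739. Column: 81.3% falls in ≤83%. Rate = 9.525%.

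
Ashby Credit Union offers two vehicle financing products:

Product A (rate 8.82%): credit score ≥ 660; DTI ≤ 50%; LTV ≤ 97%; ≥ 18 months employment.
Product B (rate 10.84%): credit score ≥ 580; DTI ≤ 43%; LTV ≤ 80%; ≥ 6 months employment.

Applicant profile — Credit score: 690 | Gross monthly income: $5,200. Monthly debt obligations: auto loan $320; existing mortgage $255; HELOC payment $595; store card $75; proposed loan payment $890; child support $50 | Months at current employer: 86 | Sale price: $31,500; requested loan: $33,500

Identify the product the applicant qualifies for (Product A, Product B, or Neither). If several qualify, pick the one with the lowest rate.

Neither

Total debts = (320 + 255 + 595 + 75 + 890 + 50) = 2,185; DTI = 2,185/5,200 = 42%.
LTV = 33,500/31,500 = 106.3%.
Product A: score 690 ≥ 660; DTI 42% ≤ 50%; LTV 106.3% > 97%; employment 86 ≥ 18 mo → does not qualify.
Product B: score 690 ≥ 580; DTI 42% ≤ 43%; LTV 106.3% > 80%; employment 86 ≥ 6 mo → does not qualify.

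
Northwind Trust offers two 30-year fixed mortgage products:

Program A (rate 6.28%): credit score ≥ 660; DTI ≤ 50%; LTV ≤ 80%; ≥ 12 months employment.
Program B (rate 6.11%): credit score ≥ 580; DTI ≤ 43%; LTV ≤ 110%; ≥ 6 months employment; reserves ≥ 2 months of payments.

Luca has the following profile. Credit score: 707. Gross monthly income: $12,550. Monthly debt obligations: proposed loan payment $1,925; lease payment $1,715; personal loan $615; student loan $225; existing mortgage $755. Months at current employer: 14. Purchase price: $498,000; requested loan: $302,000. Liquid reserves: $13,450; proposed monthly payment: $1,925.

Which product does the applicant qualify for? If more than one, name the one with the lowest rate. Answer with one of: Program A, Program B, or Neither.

Total debts = (1,925 + 1,715 + 615 + 225 + 755) = 5,235; DTI = 5,235/12,550 = 41.7%.
LTV = 302,000/498,000 = 60.6%.
Reserves = 13,450/1,925 = 7.0 months.
Program A: score 707 ≥ 660; DTI 41.7% ≤ 50%; LTV 60.6% ≤ 80%; employment 14 ≥ 12 mo → qualifies.
Program B: score 707 ≥ 580; DTI 41.7% ≤ 43%; LTV 60.6% ≤ 110%; employment 14 ≥ 6 mo; reserves 7.0 ≥ 2 mo → qualifies.
Qualifying: Program A, Program B. Lowest rate is 6.11% → Program B.

Program B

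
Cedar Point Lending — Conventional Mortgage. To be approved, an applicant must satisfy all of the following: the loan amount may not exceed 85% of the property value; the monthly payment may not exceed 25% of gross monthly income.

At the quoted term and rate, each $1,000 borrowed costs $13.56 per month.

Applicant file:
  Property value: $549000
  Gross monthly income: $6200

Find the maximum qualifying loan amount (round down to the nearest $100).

$114,300

Payment cap: 25% × $6,200 = $1,550/month.
At $13.56 per $1,000, that supports 1,550/13.56 × 1,000 ≈ $114,306 → $114,300.
LTV cap: 85% × $549,000 = $466,650 → $466,600.
Binding constraint: payment-to-income.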